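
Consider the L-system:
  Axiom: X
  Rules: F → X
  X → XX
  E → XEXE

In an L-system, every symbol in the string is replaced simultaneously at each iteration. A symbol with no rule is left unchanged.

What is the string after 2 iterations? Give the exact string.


Step 0: X
Step 1: XX
Step 2: XXXX

Answer: XXXX


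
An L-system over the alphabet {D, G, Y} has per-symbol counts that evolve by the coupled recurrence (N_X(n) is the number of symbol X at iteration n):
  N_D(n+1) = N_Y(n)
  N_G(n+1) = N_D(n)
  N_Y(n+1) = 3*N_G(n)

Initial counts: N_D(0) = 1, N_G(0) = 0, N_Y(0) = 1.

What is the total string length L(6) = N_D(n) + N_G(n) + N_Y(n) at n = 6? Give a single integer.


Step 0: N_D=1, N_G=0, N_Y=1, L=2
Step 1: N_D=1, N_G=1, N_Y=0, L=2
Step 2: N_D=0, N_G=1, N_Y=3, L=4
Step 3: N_D=3, N_G=0, N_Y=3, L=6
Step 4: N_D=3, N_G=3, N_Y=0, L=6
Step 5: N_D=0, N_G=3, N_Y=9, L=12
Step 6: N_D=9, N_G=0, N_Y=9, L=18

Answer: 18


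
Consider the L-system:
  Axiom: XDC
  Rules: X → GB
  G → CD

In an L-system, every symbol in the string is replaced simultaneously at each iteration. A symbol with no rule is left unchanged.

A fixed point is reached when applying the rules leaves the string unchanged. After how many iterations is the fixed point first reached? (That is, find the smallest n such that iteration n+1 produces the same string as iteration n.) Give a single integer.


Answer: 2

Derivation:
Step 0: XDC
Step 1: GBDC
Step 2: CDBDC
Step 3: CDBDC  (unchanged — fixed point at step 2)


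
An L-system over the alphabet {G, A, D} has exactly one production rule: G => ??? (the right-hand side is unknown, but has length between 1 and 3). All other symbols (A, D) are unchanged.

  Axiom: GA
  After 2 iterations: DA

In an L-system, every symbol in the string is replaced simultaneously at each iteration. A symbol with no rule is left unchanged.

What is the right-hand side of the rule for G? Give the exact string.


Answer: D

Derivation:
Trying G => D:
  Step 0: GA
  Step 1: DA
  Step 2: DA
Matches the given result.


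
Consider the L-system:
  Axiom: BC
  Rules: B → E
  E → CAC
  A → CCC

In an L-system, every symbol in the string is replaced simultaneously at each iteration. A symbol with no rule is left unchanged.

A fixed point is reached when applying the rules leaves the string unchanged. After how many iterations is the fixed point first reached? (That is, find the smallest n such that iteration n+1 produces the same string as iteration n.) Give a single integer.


Answer: 3

Derivation:
Step 0: BC
Step 1: EC
Step 2: CACC
Step 3: CCCCCC
Step 4: CCCCCC  (unchanged — fixed point at step 3)


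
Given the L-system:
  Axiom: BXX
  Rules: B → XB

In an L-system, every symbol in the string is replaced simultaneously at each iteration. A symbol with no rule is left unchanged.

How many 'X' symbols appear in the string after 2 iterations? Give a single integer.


Step 0: BXX  (2 'X')
Step 1: XBXX  (3 'X')
Step 2: XXBXX  (4 'X')

Answer: 4


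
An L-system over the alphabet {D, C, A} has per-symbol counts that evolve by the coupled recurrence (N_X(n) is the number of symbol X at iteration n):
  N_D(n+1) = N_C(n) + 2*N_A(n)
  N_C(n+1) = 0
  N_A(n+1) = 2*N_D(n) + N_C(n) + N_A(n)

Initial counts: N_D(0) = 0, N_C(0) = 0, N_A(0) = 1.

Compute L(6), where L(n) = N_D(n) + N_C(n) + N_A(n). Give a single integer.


Step 0: N_D=0, N_C=0, N_A=1, L=1
Step 1: N_D=2, N_C=0, N_A=1, L=3
Step 2: N_D=2, N_C=0, N_A=5, L=7
Step 3: N_D=10, N_C=0, N_A=9, L=19
Step 4: N_D=18, N_C=0, N_A=29, L=47
Step 5: N_D=58, N_C=0, N_A=65, L=123
Step 6: N_D=130, N_C=0, N_A=181, L=311

Answer: 311


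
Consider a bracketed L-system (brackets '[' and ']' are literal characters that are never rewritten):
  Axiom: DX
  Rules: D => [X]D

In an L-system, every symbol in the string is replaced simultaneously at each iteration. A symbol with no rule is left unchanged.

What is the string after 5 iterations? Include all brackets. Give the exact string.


Step 0: DX
Step 1: [X]DX
Step 2: [X][X]DX
Step 3: [X][X][X]DX
Step 4: [X][X][X][X]DX
Step 5: [X][X][X][X][X]DX

Answer: [X][X][X][X][X]DX


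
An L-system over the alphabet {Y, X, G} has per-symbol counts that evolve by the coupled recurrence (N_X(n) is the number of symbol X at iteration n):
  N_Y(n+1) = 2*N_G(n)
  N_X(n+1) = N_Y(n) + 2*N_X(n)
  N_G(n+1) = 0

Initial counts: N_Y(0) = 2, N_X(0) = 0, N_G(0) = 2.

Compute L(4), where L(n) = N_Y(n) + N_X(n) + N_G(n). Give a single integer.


Step 0: N_Y=2, N_X=0, N_G=2, L=4
Step 1: N_Y=4, N_X=2, N_G=0, L=6
Step 2: N_Y=0, N_X=8, N_G=0, L=8
Step 3: N_Y=0, N_X=16, N_G=0, L=16
Step 4: N_Y=0, N_X=32, N_G=0, L=32

Answer: 32


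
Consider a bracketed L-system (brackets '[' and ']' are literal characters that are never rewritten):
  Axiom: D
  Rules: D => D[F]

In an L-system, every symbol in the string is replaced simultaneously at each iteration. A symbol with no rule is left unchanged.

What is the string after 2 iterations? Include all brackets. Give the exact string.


Step 0: D
Step 1: D[F]
Step 2: D[F][F]

Answer: D[F][F]


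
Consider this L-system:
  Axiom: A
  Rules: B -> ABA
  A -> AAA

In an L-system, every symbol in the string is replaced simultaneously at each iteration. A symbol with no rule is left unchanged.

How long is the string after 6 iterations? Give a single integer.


Answer: 729

Derivation:
Step 0: length = 1
Step 1: length = 3
Step 2: length = 9
Step 3: length = 27
Step 4: length = 81
Step 5: length = 243
Step 6: length = 729


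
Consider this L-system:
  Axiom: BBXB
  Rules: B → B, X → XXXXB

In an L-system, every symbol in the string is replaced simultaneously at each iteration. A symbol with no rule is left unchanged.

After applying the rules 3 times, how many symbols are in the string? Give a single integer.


Step 0: length = 4
Step 1: length = 8
Step 2: length = 24
Step 3: length = 88

Answer: 88


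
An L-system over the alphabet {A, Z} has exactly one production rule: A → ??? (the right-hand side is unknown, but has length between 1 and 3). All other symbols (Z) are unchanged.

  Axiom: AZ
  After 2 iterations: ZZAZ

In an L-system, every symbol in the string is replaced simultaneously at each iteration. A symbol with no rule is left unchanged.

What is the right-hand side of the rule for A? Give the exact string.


Answer: ZA

Derivation:
Trying A → ZA:
  Step 0: AZ
  Step 1: ZAZ
  Step 2: ZZAZ
Matches the given result.


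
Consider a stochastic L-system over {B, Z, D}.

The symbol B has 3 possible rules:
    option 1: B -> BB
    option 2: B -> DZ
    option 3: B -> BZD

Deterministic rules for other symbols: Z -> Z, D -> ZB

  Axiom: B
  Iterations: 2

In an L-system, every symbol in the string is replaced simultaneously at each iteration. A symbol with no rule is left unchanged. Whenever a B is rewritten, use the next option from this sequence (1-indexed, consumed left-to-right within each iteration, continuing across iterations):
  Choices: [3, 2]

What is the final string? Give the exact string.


Answer: DZZZB

Derivation:
Step 0: B
Step 1: BZD  (used choices [3])
Step 2: DZZZB  (used choices [2])


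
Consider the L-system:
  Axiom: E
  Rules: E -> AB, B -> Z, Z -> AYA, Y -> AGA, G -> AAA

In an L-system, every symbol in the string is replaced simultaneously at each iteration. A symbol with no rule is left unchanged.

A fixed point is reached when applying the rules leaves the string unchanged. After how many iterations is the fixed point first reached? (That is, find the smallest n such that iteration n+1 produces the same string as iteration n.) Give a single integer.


Answer: 5

Derivation:
Step 0: E
Step 1: AB
Step 2: AZ
Step 3: AAYA
Step 4: AAAGAA
Step 5: AAAAAAAA
Step 6: AAAAAAAA  (unchanged — fixed point at step 5)


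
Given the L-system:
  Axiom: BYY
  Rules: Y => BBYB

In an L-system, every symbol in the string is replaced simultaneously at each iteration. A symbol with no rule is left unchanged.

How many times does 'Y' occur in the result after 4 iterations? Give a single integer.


Answer: 2

Derivation:
Step 0: BYY  (2 'Y')
Step 1: BBBYBBBYB  (2 'Y')
Step 2: BBBBBYBBBBBBYBB  (2 'Y')
Step 3: BBBBBBBYBBBBBBBBBYBBB  (2 'Y')
Step 4: BBBBBBBBBYBBBBBBBBBBBBYBBBB  (2 'Y')


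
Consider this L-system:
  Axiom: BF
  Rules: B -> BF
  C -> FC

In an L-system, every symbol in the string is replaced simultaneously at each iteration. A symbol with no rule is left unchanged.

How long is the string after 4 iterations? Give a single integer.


Answer: 6

Derivation:
Step 0: length = 2
Step 1: length = 3
Step 2: length = 4
Step 3: length = 5
Step 4: length = 6


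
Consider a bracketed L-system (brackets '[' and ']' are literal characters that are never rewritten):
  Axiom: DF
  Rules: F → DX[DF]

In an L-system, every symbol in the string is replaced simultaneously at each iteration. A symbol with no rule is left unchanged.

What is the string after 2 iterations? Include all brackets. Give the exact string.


Answer: DDX[DDX[DF]]

Derivation:
Step 0: DF
Step 1: DDX[DF]
Step 2: DDX[DDX[DF]]


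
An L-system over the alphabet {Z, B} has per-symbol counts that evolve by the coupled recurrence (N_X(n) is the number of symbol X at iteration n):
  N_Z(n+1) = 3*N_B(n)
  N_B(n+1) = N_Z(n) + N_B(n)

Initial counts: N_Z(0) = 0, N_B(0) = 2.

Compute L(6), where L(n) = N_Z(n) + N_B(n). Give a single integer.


Step 0: N_Z=0, N_B=2, L=2
Step 1: N_Z=6, N_B=2, L=8
Step 2: N_Z=6, N_B=8, L=14
Step 3: N_Z=24, N_B=14, L=38
Step 4: N_Z=42, N_B=38, L=80
Step 5: N_Z=114, N_B=80, L=194
Step 6: N_Z=240, N_B=194, L=434

Answer: 434


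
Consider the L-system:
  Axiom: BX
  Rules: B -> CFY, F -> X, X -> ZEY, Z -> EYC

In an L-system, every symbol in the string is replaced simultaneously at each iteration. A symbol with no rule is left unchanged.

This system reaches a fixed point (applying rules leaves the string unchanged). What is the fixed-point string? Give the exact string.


Answer: CEYCEYYEYCEY

Derivation:
Step 0: BX
Step 1: CFYZEY
Step 2: CXYEYCEY
Step 3: CZEYYEYCEY
Step 4: CEYCEYYEYCEY
Step 5: CEYCEYYEYCEY  (unchanged — fixed point at step 4)


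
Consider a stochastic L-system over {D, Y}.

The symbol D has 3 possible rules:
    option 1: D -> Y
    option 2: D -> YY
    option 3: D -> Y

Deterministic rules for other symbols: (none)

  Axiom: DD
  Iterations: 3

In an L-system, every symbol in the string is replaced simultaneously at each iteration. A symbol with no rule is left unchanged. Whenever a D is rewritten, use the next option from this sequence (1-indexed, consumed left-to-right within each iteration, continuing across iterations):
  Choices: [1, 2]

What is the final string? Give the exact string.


Answer: YYY

Derivation:
Step 0: DD
Step 1: YYY  (used choices [1, 2])
Step 2: YYY  (used choices [])
Step 3: YYY  (used choices [])


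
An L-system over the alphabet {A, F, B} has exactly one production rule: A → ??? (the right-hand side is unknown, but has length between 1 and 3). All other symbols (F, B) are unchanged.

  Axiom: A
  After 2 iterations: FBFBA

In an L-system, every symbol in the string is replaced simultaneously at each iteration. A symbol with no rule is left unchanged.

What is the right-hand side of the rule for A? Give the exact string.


Answer: FBA

Derivation:
Trying A → FBA:
  Step 0: A
  Step 1: FBA
  Step 2: FBFBA
Matches the given result.


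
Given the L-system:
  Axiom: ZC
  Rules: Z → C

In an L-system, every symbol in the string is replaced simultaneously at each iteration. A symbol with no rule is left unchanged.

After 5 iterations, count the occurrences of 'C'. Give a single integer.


Step 0: ZC  (1 'C')
Step 1: CC  (2 'C')
Step 2: CC  (2 'C')
Step 3: CC  (2 'C')
Step 4: CC  (2 'C')
Step 5: CC  (2 'C')

Answer: 2


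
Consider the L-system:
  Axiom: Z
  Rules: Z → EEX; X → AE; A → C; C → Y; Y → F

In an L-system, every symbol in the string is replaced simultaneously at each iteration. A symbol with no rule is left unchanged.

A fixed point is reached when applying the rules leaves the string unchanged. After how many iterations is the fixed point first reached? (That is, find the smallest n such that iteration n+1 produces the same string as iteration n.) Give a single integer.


Step 0: Z
Step 1: EEX
Step 2: EEAE
Step 3: EECE
Step 4: EEYE
Step 5: EEFE
Step 6: EEFE  (unchanged — fixed point at step 5)

Answer: 5


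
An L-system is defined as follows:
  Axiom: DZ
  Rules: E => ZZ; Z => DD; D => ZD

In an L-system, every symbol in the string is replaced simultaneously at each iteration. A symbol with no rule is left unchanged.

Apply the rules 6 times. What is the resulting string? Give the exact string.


Answer: DDZDDDZDZDZDDDZDDDZDDDZDZDZDDDZDZDZDDDZDZDZDDDZDDDZDDDZDZDZDDDZDZDZDDDZDZDZDDDZDDDZDDDZDZDZDDDZDZDZDDDZDZDZDDDZDDDZDDDZDZDZDDDZD

Derivation:
Step 0: DZ
Step 1: ZDDD
Step 2: DDZDZDZD
Step 3: ZDZDDDZDDDZDDDZD
Step 4: DDZDDDZDZDZDDDZDZDZDDDZDZDZDDDZD
Step 5: ZDZDDDZDZDZDDDZDDDZDDDZDZDZDDDZDDDZDDDZDZDZDDDZDDDZDDDZDZDZDDDZD
Step 6: DDZDDDZDZDZDDDZDDDZDDDZDZDZDDDZDZDZDDDZDZDZDDDZDDDZDDDZDZDZDDDZDZDZDDDZDZDZDDDZDDDZDDDZDZDZDDDZDZDZDDDZDZDZDDDZDDDZDDDZDZDZDDDZD


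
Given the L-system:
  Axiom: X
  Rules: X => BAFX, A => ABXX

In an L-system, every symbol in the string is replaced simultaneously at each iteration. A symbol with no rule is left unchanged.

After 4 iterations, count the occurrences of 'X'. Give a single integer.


Answer: 17

Derivation:
Step 0: X  (1 'X')
Step 1: BAFX  (1 'X')
Step 2: BABXXFBAFX  (3 'X')
Step 3: BABXXBBAFXBAFXFBABXXFBAFX  (7 'X')
Step 4: BABXXBBAFXBAFXBBABXXFBAFXBABXXFBAFXFBABXXBBAFXBAFXFBABXXFBAFX  (17 'X')


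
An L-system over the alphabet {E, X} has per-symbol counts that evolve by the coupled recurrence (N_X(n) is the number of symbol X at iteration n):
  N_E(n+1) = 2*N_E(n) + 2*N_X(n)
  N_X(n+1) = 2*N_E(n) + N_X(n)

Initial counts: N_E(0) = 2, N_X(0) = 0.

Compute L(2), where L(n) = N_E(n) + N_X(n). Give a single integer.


Step 0: N_E=2, N_X=0, L=2
Step 1: N_E=4, N_X=4, L=8
Step 2: N_E=16, N_X=12, L=28

Answer: 28


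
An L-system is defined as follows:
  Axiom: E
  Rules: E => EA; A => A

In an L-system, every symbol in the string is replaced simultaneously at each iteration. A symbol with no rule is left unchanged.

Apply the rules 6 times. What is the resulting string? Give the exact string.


Answer: EAAAAAA

Derivation:
Step 0: E
Step 1: EA
Step 2: EAA
Step 3: EAAA
Step 4: EAAAA
Step 5: EAAAAA
Step 6: EAAAAAA


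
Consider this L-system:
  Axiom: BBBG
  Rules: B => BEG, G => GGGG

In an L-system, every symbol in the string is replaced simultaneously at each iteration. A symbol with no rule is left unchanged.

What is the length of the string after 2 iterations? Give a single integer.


Answer: 40

Derivation:
Step 0: length = 4
Step 1: length = 13
Step 2: length = 40


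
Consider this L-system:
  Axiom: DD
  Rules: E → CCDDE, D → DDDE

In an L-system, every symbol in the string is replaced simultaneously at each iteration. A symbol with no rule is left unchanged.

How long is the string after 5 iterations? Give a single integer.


Step 0: length = 2
Step 1: length = 8
Step 2: length = 34
Step 3: length = 132
Step 4: length = 498
Step 5: length = 1864

Answer: 1864


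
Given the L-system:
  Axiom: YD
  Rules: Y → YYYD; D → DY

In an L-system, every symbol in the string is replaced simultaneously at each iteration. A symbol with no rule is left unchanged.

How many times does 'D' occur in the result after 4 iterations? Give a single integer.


Answer: 68

Derivation:
Step 0: YD  (1 'D')
Step 1: YYYDDY  (2 'D')
Step 2: YYYDYYYDYYYDDYDYYYYD  (6 'D')
Step 3: YYYDYYYDYYYDDYYYYDYYYDYYYDDYYYYDYYYDYYYDDYDYYYYDDYYYYDYYYDYYYDYYYDDY  (20 'D')
Step 4: YYYDYYYDYYYDDYYYYDYYYDYYYDDYYYYDYYYDYYYDDYDYYYYDYYYDYYYDYYYDDYYYYDYYYDYYYDDYYYYDYYYDYYYDDYDYYYYDYYYDYYYDYYYDDYYYYDYYYDYYYDDYYYYDYYYDYYYDDYDYYYYDDYYYYDYYYDYYYDYYYDDYDYYYYDYYYDYYYDYYYDDYYYYDYYYDYYYDDYYYYDYYYDYYYDDYYYYDYYYDYYYDDYDYYYYD  (68 'D')


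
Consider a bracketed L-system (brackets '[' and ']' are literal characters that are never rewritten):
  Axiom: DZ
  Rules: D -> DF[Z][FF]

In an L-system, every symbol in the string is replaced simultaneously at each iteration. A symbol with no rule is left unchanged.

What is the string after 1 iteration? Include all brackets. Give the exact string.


Answer: DF[Z][FF]Z

Derivation:
Step 0: DZ
Step 1: DF[Z][FF]Z


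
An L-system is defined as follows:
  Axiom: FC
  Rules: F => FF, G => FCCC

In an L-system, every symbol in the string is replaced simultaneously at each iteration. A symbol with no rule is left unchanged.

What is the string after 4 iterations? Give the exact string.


Step 0: FC
Step 1: FFC
Step 2: FFFFC
Step 3: FFFFFFFFC
Step 4: FFFFFFFFFFFFFFFFC

Answer: FFFFFFFFFFFFFFFFC


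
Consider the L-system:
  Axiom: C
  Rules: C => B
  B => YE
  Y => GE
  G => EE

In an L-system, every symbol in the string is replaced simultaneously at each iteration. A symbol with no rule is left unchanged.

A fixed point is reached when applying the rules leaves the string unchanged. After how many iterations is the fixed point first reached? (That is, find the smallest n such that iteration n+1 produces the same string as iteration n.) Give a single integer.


Step 0: C
Step 1: B
Step 2: YE
Step 3: GEE
Step 4: EEEE
Step 5: EEEE  (unchanged — fixed point at step 4)

Answer: 4


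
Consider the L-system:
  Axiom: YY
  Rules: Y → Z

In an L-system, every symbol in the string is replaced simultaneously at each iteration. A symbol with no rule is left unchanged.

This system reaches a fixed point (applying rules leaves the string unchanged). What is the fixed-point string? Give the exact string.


Answer: ZZ

Derivation:
Step 0: YY
Step 1: ZZ
Step 2: ZZ  (unchanged — fixed point at step 1)


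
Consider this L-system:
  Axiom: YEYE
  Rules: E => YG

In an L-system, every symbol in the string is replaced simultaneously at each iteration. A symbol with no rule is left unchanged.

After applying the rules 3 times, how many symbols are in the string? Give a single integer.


Step 0: length = 4
Step 1: length = 6
Step 2: length = 6
Step 3: length = 6

Answer: 6


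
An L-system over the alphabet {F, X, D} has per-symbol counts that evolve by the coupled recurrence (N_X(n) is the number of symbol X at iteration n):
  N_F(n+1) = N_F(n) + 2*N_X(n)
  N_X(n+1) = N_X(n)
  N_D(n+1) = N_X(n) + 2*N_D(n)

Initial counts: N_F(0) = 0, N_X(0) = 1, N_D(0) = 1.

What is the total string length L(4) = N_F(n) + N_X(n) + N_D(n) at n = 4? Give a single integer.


Step 0: N_F=0, N_X=1, N_D=1, L=2
Step 1: N_F=2, N_X=1, N_D=3, L=6
Step 2: N_F=4, N_X=1, N_D=7, L=12
Step 3: N_F=6, N_X=1, N_D=15, L=22
Step 4: N_F=8, N_X=1, N_D=31, L=40

Answer: 40


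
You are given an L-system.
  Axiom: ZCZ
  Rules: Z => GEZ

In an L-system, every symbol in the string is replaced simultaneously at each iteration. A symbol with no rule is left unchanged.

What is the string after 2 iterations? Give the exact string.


Answer: GEGEZCGEGEZ

Derivation:
Step 0: ZCZ
Step 1: GEZCGEZ
Step 2: GEGEZCGEGEZ


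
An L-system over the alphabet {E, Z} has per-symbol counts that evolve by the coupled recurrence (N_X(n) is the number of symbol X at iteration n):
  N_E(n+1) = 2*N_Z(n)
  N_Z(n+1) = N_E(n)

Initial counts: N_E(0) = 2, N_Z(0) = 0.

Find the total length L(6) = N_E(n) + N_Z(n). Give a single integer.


Answer: 16

Derivation:
Step 0: N_E=2, N_Z=0, L=2
Step 1: N_E=0, N_Z=2, L=2
Step 2: N_E=4, N_Z=0, L=4
Step 3: N_E=0, N_Z=4, L=4
Step 4: N_E=8, N_Z=0, L=8
Step 5: N_E=0, N_Z=8, L=8
Step 6: N_E=16, N_Z=0, L=16


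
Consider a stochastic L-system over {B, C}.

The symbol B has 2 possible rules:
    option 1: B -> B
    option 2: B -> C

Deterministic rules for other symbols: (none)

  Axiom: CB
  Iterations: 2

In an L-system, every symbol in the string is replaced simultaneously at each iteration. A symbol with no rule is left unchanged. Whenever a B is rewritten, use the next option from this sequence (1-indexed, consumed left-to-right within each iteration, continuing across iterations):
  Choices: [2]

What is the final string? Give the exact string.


Answer: CC

Derivation:
Step 0: CB
Step 1: CC  (used choices [2])
Step 2: CC  (used choices [])


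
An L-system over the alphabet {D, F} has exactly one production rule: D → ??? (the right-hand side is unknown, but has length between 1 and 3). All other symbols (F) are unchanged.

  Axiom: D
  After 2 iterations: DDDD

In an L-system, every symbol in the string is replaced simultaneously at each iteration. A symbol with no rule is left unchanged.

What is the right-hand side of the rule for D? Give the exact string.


Answer: DD

Derivation:
Trying D → DD:
  Step 0: D
  Step 1: DD
  Step 2: DDDD
Matches the given result.


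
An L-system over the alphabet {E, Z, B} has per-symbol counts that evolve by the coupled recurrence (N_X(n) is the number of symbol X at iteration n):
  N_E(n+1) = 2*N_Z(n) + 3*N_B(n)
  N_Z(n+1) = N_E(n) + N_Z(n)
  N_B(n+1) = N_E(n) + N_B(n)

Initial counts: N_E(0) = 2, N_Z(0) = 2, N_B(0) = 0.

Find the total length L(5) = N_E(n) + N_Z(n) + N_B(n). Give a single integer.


Answer: 592

Derivation:
Step 0: N_E=2, N_Z=2, N_B=0, L=4
Step 1: N_E=4, N_Z=4, N_B=2, L=10
Step 2: N_E=14, N_Z=8, N_B=6, L=28
Step 3: N_E=34, N_Z=22, N_B=20, L=76
Step 4: N_E=104, N_Z=56, N_B=54, L=214
Step 5: N_E=274, N_Z=160, N_B=158, L=592


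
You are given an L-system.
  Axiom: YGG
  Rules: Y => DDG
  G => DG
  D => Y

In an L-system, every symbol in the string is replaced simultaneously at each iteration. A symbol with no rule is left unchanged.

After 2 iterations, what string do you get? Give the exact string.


Step 0: YGG
Step 1: DDGDGDG
Step 2: YYDGYDGYDG

Answer: YYDGYDGYDG


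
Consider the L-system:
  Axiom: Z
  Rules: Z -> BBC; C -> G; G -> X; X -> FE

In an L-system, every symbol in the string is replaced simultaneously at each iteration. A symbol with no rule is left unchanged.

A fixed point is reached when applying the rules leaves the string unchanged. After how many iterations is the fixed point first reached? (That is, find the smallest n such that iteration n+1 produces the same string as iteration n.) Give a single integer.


Step 0: Z
Step 1: BBC
Step 2: BBG
Step 3: BBX
Step 4: BBFE
Step 5: BBFE  (unchanged — fixed point at step 4)

Answer: 4


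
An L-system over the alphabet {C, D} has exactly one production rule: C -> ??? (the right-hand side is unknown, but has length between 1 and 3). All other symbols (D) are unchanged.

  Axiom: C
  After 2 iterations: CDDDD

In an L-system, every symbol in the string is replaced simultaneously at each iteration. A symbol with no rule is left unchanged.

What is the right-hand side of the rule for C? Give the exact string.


Answer: CDD

Derivation:
Trying C -> CDD:
  Step 0: C
  Step 1: CDD
  Step 2: CDDDD
Matches the given result.


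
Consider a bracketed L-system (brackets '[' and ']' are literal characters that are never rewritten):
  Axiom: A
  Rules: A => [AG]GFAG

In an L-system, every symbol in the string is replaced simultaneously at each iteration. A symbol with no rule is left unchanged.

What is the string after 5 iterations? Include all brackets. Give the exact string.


Step 0: A
Step 1: [AG]GFAG
Step 2: [[AG]GFAGG]GF[AG]GFAGG
Step 3: [[[AG]GFAGG]GF[AG]GFAGGG]GF[[AG]GFAGG]GF[AG]GFAGGG
Step 4: [[[[AG]GFAGG]GF[AG]GFAGGG]GF[[AG]GFAGG]GF[AG]GFAGGGG]GF[[[AG]GFAGG]GF[AG]GFAGGG]GF[[AG]GFAGG]GF[AG]GFAGGGG
Step 5: [[[[[AG]GFAGG]GF[AG]GFAGGG]GF[[AG]GFAGG]GF[AG]GFAGGGG]GF[[[AG]GFAGG]GF[AG]GFAGGG]GF[[AG]GFAGG]GF[AG]GFAGGGGG]GF[[[[AG]GFAGG]GF[AG]GFAGGG]GF[[AG]GFAGG]GF[AG]GFAGGGG]GF[[[AG]GFAGG]GF[AG]GFAGGG]GF[[AG]GFAGG]GF[AG]GFAGGGGG

Answer: [[[[[AG]GFAGG]GF[AG]GFAGGG]GF[[AG]GFAGG]GF[AG]GFAGGGG]GF[[[AG]GFAGG]GF[AG]GFAGGG]GF[[AG]GFAGG]GF[AG]GFAGGGGG]GF[[[[AG]GFAGG]GF[AG]GFAGGG]GF[[AG]GFAGG]GF[AG]GFAGGGG]GF[[[AG]GFAGG]GF[AG]GFAGGG]GF[[AG]GFAGG]GF[AG]GFAGGGGG


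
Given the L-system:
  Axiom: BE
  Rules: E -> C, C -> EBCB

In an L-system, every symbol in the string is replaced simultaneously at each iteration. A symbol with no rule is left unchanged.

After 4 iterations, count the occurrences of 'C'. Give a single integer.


Step 0: BE  (0 'C')
Step 1: BC  (1 'C')
Step 2: BEBCB  (1 'C')
Step 3: BCBEBCBB  (2 'C')
Step 4: BEBCBBCBEBCBBB  (3 'C')

Answer: 3


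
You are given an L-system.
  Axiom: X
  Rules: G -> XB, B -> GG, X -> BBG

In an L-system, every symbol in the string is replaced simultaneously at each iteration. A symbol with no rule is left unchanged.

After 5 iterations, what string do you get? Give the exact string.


Answer: GGGGXBXBXBGGGGXBXBXBGGGGXBXBXBGGGGXBXBXBXBXBXBXBBBGGGBBGGGBBGGG

Derivation:
Step 0: X
Step 1: BBG
Step 2: GGGGXB
Step 3: XBXBXBXBBBGGG
Step 4: BBGGGBBGGGBBGGGBBGGGGGGGXBXBXB
Step 5: GGGGXBXBXBGGGGXBXBXBGGGGXBXBXBGGGGXBXBXBXBXBXBXBBBGGGBBGGGBBGGG


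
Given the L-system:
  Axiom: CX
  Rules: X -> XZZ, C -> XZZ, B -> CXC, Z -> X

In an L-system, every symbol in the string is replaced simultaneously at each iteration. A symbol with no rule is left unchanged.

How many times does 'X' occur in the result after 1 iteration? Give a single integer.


Step 0: CX  (1 'X')
Step 1: XZZXZZ  (2 'X')

Answer: 2


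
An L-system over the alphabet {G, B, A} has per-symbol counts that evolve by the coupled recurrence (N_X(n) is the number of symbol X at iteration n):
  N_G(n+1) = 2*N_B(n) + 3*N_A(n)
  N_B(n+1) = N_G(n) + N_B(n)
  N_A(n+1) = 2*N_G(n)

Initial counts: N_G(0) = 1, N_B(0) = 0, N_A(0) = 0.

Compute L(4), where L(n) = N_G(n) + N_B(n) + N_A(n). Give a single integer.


Answer: 81

Derivation:
Step 0: N_G=1, N_B=0, N_A=0, L=1
Step 1: N_G=0, N_B=1, N_A=2, L=3
Step 2: N_G=8, N_B=1, N_A=0, L=9
Step 3: N_G=2, N_B=9, N_A=16, L=27
Step 4: N_G=66, N_B=11, N_A=4, L=81


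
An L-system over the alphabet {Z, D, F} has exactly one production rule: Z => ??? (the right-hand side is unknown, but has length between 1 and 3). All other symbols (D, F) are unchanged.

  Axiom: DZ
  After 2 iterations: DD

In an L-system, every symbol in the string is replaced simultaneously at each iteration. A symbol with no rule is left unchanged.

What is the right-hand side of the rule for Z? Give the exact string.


Answer: D

Derivation:
Trying Z => D:
  Step 0: DZ
  Step 1: DD
  Step 2: DD
Matches the given result.


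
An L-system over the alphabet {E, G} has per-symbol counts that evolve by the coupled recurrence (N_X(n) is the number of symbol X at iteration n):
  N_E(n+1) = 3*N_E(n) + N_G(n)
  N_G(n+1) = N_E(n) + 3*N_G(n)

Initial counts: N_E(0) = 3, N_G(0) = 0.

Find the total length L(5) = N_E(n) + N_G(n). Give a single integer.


Answer: 3072

Derivation:
Step 0: N_E=3, N_G=0, L=3
Step 1: N_E=9, N_G=3, L=12
Step 2: N_E=30, N_G=18, L=48
Step 3: N_E=108, N_G=84, L=192
Step 4: N_E=408, N_G=360, L=768
Step 5: N_E=1584, N_G=1488, L=3072


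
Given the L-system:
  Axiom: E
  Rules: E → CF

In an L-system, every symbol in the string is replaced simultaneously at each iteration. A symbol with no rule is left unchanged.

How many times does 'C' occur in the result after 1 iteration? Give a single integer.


Answer: 1

Derivation:
Step 0: E  (0 'C')
Step 1: CF  (1 'C')


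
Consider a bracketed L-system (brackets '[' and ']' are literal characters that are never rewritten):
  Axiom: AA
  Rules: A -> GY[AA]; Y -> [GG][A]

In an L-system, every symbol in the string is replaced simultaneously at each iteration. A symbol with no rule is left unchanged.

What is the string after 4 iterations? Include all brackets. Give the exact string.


Answer: G[GG][G[GG][A][GY[AA]GY[AA]]][G[GG][GY[AA]][G[GG][A][GY[AA]GY[AA]]G[GG][A][GY[AA]GY[AA]]]G[GG][GY[AA]][G[GG][A][GY[AA]GY[AA]]G[GG][A][GY[AA]GY[AA]]]]G[GG][G[GG][A][GY[AA]GY[AA]]][G[GG][GY[AA]][G[GG][A][GY[AA]GY[AA]]G[GG][A][GY[AA]GY[AA]]]G[GG][GY[AA]][G[GG][A][GY[AA]GY[AA]]G[GG][A][GY[AA]GY[AA]]]]

Derivation:
Step 0: AA
Step 1: GY[AA]GY[AA]
Step 2: G[GG][A][GY[AA]GY[AA]]G[GG][A][GY[AA]GY[AA]]
Step 3: G[GG][GY[AA]][G[GG][A][GY[AA]GY[AA]]G[GG][A][GY[AA]GY[AA]]]G[GG][GY[AA]][G[GG][A][GY[AA]GY[AA]]G[GG][A][GY[AA]GY[AA]]]
Step 4: G[GG][G[GG][A][GY[AA]GY[AA]]][G[GG][GY[AA]][G[GG][A][GY[AA]GY[AA]]G[GG][A][GY[AA]GY[AA]]]G[GG][GY[AA]][G[GG][A][GY[AA]GY[AA]]G[GG][A][GY[AA]GY[AA]]]]G[GG][G[GG][A][GY[AA]GY[AA]]][G[GG][GY[AA]][G[GG][A][GY[AA]GY[AA]]G[GG][A][GY[AA]GY[AA]]]G[GG][GY[AA]][G[GG][A][GY[AA]GY[AA]]G[GG][A][GY[AA]GY[AA]]]]


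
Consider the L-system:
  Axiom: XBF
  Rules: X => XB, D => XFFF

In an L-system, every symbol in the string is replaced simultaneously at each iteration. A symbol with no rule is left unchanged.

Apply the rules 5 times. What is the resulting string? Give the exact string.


Step 0: XBF
Step 1: XBBF
Step 2: XBBBF
Step 3: XBBBBF
Step 4: XBBBBBF
Step 5: XBBBBBBF

Answer: XBBBBBBF


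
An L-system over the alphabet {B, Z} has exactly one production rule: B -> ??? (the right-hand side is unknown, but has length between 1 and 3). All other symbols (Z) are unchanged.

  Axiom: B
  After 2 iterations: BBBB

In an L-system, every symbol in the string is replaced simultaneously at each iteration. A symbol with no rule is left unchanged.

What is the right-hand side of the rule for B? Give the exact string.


Trying B -> BB:
  Step 0: B
  Step 1: BB
  Step 2: BBBB
Matches the given result.

Answer: BB


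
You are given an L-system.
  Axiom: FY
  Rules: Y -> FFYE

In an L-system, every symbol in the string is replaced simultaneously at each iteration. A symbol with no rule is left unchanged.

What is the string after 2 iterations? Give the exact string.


Step 0: FY
Step 1: FFFYE
Step 2: FFFFFYEE

Answer: FFFFFYEE


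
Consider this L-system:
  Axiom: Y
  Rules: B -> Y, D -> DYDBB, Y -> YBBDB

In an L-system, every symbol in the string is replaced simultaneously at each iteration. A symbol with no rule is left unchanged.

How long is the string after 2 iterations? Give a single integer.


Answer: 13

Derivation:
Step 0: length = 1
Step 1: length = 5
Step 2: length = 13


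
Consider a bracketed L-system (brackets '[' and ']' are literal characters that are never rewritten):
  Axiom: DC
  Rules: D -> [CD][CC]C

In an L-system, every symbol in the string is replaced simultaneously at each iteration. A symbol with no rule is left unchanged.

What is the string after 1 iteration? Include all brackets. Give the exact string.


Answer: [CD][CC]CC

Derivation:
Step 0: DC
Step 1: [CD][CC]CC


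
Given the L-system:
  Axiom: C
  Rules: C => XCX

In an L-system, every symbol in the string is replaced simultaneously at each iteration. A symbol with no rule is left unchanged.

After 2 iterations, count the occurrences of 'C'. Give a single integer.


Answer: 1

Derivation:
Step 0: C  (1 'C')
Step 1: XCX  (1 'C')
Step 2: XXCXX  (1 'C')


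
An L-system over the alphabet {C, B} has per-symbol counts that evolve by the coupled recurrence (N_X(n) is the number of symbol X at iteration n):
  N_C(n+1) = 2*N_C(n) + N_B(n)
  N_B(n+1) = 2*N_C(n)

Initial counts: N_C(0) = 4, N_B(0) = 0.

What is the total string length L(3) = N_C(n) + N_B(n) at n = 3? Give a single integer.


Answer: 112

Derivation:
Step 0: N_C=4, N_B=0, L=4
Step 1: N_C=8, N_B=8, L=16
Step 2: N_C=24, N_B=16, L=40
Step 3: N_C=64, N_B=48, L=112


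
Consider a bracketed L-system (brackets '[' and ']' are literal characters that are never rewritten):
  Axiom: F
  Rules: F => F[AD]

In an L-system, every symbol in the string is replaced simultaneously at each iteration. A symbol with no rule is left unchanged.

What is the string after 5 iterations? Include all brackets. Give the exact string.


Step 0: F
Step 1: F[AD]
Step 2: F[AD][AD]
Step 3: F[AD][AD][AD]
Step 4: F[AD][AD][AD][AD]
Step 5: F[AD][AD][AD][AD][AD]

Answer: F[AD][AD][AD][AD][AD]


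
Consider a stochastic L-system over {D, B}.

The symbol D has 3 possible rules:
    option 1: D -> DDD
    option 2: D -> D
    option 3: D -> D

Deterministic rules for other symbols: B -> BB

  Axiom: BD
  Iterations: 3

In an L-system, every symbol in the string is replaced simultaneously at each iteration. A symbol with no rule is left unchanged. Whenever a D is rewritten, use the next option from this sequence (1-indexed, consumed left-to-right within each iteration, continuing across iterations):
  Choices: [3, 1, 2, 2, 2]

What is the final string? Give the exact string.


Step 0: BD
Step 1: BBD  (used choices [3])
Step 2: BBBBDDD  (used choices [1])
Step 3: BBBBBBBBDDD  (used choices [2, 2, 2])

Answer: BBBBBBBBDDD


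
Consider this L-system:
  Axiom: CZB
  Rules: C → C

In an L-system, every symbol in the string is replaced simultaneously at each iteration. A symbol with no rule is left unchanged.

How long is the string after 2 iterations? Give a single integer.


Step 0: length = 3
Step 1: length = 3
Step 2: length = 3

Answer: 3


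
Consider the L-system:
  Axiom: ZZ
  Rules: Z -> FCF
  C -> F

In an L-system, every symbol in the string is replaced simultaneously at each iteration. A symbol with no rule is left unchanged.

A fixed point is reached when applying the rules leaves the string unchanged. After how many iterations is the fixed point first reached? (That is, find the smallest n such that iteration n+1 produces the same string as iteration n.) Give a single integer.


Answer: 2

Derivation:
Step 0: ZZ
Step 1: FCFFCF
Step 2: FFFFFF
Step 3: FFFFFF  (unchanged — fixed point at step 2)


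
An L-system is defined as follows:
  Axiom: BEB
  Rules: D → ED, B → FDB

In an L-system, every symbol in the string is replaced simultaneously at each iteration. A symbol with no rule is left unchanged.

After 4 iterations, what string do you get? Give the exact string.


Answer: FEEEDFEEDFEDFDBEFEEEDFEEDFEDFDB

Derivation:
Step 0: BEB
Step 1: FDBEFDB
Step 2: FEDFDBEFEDFDB
Step 3: FEEDFEDFDBEFEEDFEDFDB
Step 4: FEEEDFEEDFEDFDBEFEEEDFEEDFEDFDB


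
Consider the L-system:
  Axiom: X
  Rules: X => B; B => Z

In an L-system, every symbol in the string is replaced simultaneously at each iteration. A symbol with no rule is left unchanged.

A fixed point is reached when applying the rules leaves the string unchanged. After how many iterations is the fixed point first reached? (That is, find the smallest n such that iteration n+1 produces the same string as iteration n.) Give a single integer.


Step 0: X
Step 1: B
Step 2: Z
Step 3: Z  (unchanged — fixed point at step 2)

Answer: 2


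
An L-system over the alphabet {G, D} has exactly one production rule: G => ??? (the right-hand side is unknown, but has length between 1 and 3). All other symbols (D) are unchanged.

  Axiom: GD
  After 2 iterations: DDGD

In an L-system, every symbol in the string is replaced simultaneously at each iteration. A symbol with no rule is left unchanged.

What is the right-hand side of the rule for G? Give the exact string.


Trying G => DG:
  Step 0: GD
  Step 1: DGD
  Step 2: DDGD
Matches the given result.

Answer: DG


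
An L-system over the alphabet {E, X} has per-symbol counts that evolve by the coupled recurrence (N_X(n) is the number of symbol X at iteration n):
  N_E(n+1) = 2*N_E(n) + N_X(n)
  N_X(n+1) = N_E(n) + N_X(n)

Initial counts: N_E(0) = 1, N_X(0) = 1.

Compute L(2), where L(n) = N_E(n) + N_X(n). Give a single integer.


Step 0: N_E=1, N_X=1, L=2
Step 1: N_E=3, N_X=2, L=5
Step 2: N_E=8, N_X=5, L=13

Answer: 13


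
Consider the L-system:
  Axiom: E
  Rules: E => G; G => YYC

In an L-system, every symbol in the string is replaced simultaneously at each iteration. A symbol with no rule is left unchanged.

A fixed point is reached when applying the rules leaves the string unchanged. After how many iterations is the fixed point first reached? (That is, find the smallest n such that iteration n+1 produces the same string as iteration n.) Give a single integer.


Answer: 2

Derivation:
Step 0: E
Step 1: G
Step 2: YYC
Step 3: YYC  (unchanged — fixed point at step 2)


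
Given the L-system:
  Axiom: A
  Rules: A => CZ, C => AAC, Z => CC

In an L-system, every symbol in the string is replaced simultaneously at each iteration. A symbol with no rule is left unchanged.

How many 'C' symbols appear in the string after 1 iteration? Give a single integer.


Answer: 1

Derivation:
Step 0: A  (0 'C')
Step 1: CZ  (1 'C')


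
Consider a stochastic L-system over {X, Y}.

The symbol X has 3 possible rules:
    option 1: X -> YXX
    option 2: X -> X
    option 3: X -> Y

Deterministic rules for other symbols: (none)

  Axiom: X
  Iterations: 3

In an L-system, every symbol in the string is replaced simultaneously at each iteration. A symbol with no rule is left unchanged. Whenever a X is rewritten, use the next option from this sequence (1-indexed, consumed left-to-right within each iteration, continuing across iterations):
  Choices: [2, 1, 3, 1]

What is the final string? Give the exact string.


Step 0: X
Step 1: X  (used choices [2])
Step 2: YXX  (used choices [1])
Step 3: YYYXX  (used choices [3, 1])

Answer: YYYXX


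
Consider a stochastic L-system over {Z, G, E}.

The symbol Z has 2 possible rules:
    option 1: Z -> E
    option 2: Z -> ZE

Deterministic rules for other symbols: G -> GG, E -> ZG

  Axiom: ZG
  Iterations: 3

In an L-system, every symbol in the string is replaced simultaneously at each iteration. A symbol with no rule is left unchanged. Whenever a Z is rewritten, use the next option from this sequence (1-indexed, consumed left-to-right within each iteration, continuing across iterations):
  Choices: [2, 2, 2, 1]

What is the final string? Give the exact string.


Answer: ZEZGEGGGGGGGGGG

Derivation:
Step 0: ZG
Step 1: ZEGG  (used choices [2])
Step 2: ZEZGGGGG  (used choices [2])
Step 3: ZEZGEGGGGGGGGGG  (used choices [2, 1])


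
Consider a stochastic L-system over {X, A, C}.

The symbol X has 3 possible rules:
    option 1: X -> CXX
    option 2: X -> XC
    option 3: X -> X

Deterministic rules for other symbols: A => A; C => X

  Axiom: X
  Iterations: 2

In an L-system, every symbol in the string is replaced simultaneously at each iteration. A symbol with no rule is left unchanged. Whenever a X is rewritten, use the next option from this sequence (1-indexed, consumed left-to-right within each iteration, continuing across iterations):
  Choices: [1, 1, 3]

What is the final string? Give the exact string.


Answer: XCXXX

Derivation:
Step 0: X
Step 1: CXX  (used choices [1])
Step 2: XCXXX  (used choices [1, 3])


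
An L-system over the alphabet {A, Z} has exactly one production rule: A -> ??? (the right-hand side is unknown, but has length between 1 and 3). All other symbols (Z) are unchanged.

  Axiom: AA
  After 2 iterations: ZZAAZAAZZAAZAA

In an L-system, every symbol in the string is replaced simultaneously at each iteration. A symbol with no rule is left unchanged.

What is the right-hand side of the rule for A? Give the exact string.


Trying A -> ZAA:
  Step 0: AA
  Step 1: ZAAZAA
  Step 2: ZZAAZAAZZAAZAA
Matches the given result.

Answer: ZAA


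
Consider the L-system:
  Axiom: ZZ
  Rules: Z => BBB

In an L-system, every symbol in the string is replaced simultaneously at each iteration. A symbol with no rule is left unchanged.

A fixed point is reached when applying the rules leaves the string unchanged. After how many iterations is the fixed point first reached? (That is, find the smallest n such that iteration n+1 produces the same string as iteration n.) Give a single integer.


Step 0: ZZ
Step 1: BBBBBB
Step 2: BBBBBB  (unchanged — fixed point at step 1)

Answer: 1


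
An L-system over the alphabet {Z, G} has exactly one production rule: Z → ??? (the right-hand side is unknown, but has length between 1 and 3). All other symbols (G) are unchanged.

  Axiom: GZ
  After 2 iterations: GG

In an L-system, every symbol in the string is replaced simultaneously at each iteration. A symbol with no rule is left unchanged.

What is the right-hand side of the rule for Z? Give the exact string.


Answer: G

Derivation:
Trying Z → G:
  Step 0: GZ
  Step 1: GG
  Step 2: GG
Matches the given result.
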